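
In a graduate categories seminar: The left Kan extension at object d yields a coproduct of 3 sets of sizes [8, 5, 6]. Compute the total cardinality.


Pointwise, the left Kan extension (Lan_F H)(d) is the colimit, indexed
by the comma category (F downarrow d), of H composed with the
projection (F downarrow d) -> C. Here that colimit is given
as a coproduct (disjoint union) of sets, so its cardinality is the
sum of the sizes of the summands.
Coproduct of sets with sizes: 8 + 5 + 6
= 19

19


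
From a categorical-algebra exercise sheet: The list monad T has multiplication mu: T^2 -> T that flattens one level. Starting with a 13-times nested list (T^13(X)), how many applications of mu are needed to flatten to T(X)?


Each application of mu: T^2 -> T removes one layer of nesting.
Starting at depth 13 (i.e., T^13(X)), we need to reach T(X).
Number of mu applications = 13 - 1 = 12

12


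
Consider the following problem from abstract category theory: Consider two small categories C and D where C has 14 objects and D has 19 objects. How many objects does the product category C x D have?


The product category C x D has objects that are pairs (c, d).
Number of pairs = |Ob(C)| * |Ob(D)| = 14 * 19 = 266

266


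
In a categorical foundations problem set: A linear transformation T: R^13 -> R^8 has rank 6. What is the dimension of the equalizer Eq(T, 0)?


The equalizer of f and the zero map is ker(f).
By the rank-nullity theorem: dim(ker(f)) = dim(domain) - rank(f).
dim(ker(f)) = 13 - 6 = 7

7


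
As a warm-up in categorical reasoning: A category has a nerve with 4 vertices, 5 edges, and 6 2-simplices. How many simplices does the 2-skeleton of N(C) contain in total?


The 2-skeleton of the nerve N(C) consists of simplices in dimensions 0, 1, 2:
  |N(C)_0| = 4 (objects)
  |N(C)_1| = 5 (morphisms)
  |N(C)_2| = 6 (composable pairs)
Total = 4 + 5 + 6 = 15

15


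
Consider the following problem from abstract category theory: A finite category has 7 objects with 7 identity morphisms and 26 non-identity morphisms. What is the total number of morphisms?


Each object has an identity morphism, giving 7 identities.
Adding the 26 non-identity morphisms:
Total = 7 + 26 = 33

33


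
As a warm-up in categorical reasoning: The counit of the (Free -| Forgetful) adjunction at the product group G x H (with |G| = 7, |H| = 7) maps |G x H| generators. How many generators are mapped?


The counit epsilon_K: F(U(K)) -> K of the Free-Forgetful adjunction
maps |K| generators of F(U(K)) into K. For K = G x H (the product group),
|G x H| = |G| * |H|.
Total generators mapped = 7 * 7 = 49.

49


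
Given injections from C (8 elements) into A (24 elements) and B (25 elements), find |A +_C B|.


The pushout A +_C B identifies the images of C in A and B.
|A +_C B| = |A| + |B| - |C| (for injections).
= 24 + 25 - 8 = 41

41


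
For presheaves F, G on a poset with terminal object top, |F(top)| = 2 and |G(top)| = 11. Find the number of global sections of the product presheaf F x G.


Global sections of a presheaf on a poset with terminal top satisfy
Gamma(H) ~ H(top). Presheaves admit pointwise products, so
(F x G)(top) = F(top) x G(top) (Cartesian product).
|Gamma(F x G)| = |F(top)| * |G(top)| = 2 * 11 = 22.

22


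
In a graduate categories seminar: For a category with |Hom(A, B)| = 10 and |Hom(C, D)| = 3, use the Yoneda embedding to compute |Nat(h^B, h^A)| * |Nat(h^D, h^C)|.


By the Yoneda lemma, Nat(h^B, h^A) is isomorphic to Hom(A, B),
so |Nat(h^B, h^A)| = |Hom(A, B)| and |Nat(h^D, h^C)| = |Hom(C, D)|.
|Hom(A, B)| = 10, |Hom(C, D)| = 3.
|Nat(h^B, h^A) x Nat(h^D, h^C)| = 10 * 3 = 30

30


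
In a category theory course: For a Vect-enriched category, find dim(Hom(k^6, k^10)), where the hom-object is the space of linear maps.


In Vect-enriched categories, Hom(k^n, k^m) is the space of m x n matrices.
dim(Hom(k^6, k^10)) = 10 * 6 = 60

60


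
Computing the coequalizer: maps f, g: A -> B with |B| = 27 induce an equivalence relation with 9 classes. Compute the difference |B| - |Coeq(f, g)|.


The coequalizer Coeq(f, g) = B / ~ has one element per equivalence class.
|B| = 27, |Coeq(f, g)| = 9.
|B| - |Coeq(f, g)| = 27 - 9 = 18.

18


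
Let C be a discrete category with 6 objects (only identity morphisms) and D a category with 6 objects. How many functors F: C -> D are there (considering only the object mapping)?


A functor from a discrete category C to D is determined by
where each object maps. Each of the 6 objects of C can map
to any of the 6 objects of D independently.
Number of functors = 6^6 = 46656

46656


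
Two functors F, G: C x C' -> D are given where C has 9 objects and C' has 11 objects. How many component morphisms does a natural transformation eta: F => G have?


A natural transformation eta: F => G assigns one component morphism per
object of the domain category.
The domain is the product category C x C', so
|Ob(C x C')| = |Ob(C)| * |Ob(C')| = 9 * 11 = 99.
Therefore eta has 99 component morphisms.

99


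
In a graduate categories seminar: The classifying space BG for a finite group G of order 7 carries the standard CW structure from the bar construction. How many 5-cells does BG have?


In the bar-construction CW model of BG, the n-cells are indexed by
n-tuples [g_1|...|g_n] of non-identity elements of G (degenerate
simplices with some g_i = e do not contribute cells), so there are
(|G| - 1)^n n-cells.
For dim = 5 with |G| = 7:
cells = (7 - 1)^5 = 6^5 = 7776

7776


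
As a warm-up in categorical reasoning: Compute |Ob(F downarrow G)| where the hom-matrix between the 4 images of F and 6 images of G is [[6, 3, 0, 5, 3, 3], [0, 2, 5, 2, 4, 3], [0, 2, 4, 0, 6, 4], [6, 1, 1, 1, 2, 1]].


Objects of (F downarrow G) are triples (a, b, h: F(a)->G(b)).
The count equals the sum of all entries in the hom-matrix.
sum(row 0) = 20
sum(row 1) = 16
sum(row 2) = 16
sum(row 3) = 12
Grand total = 64

64


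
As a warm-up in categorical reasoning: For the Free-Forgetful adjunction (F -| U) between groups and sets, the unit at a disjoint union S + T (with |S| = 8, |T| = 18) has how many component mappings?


The unit eta_X: X -> U(F(X)) of the Free-Forgetful adjunction
maps each element of X to a generator of F(X). For X = S + T (disjoint
union in Set), |S + T| = |S| + |T|.
Total mappings = 8 + 18 = 26.

26


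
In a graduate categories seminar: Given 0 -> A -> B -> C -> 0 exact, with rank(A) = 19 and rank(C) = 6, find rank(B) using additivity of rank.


For a short exact sequence 0 -> A -> B -> C -> 0,
rank is additive: rank(B) = rank(A) + rank(C).
rank(B) = 19 + 6 = 25

25


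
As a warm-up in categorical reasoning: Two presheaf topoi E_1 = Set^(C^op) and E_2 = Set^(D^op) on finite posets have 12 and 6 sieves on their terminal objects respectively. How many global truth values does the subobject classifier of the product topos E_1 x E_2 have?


In a product of presheaf topoi E_1 x E_2, the subobject classifier
is Omega = Omega_1 x Omega_2 (componentwise), so
|Omega(top)| = |Omega_1(top_1)| * |Omega_2(top_2)|.
= 12 * 6 = 72.

72


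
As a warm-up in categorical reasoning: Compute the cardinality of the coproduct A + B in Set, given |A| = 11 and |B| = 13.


In Set, the coproduct A + B is the disjoint union.
|A + B| = |A| + |B| = 11 + 13 = 24

24


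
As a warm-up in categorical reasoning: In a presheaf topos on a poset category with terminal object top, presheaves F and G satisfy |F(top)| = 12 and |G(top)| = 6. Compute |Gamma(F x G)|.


Global sections of a presheaf on a poset with terminal top satisfy
Gamma(H) ~ H(top). Presheaves admit pointwise products, so
(F x G)(top) = F(top) x G(top) (Cartesian product).
|Gamma(F x G)| = |F(top)| * |G(top)| = 12 * 6 = 72.

72


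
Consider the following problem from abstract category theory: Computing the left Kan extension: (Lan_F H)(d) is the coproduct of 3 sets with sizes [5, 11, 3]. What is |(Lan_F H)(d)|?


Pointwise, the left Kan extension (Lan_F H)(d) is the colimit, indexed
by the comma category (F downarrow d), of H composed with the
projection (F downarrow d) -> C. Here that colimit is given
as a coproduct (disjoint union) of sets, so its cardinality is the
sum of the sizes of the summands.
Coproduct of sets with sizes: 5 + 11 + 3
= 19

19


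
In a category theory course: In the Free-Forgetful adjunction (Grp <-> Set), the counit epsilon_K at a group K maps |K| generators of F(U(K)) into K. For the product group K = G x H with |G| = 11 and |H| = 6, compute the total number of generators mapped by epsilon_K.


The counit epsilon_K: F(U(K)) -> K of the Free-Forgetful adjunction
maps |K| generators of F(U(K)) into K. For K = G x H (the product group),
|G x H| = |G| * |H|.
Total generators mapped = 11 * 6 = 66.

66


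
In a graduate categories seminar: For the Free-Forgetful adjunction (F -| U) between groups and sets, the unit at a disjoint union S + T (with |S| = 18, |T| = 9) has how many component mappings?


The unit eta_X: X -> U(F(X)) of the Free-Forgetful adjunction
maps each element of X to a generator of F(X). For X = S + T (disjoint
union in Set), |S + T| = |S| + |T|.
Total mappings = 18 + 9 = 27.

27


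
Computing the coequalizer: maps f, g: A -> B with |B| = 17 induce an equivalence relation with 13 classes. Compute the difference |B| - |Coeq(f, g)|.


The coequalizer Coeq(f, g) = B / ~ has one element per equivalence class.
|B| = 17, |Coeq(f, g)| = 13.
|B| - |Coeq(f, g)| = 17 - 13 = 4.

4


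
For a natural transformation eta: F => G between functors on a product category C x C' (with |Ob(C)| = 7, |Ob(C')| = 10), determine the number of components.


A natural transformation eta: F => G assigns one component morphism per
object of the domain category.
The domain is the product category C x C', so
|Ob(C x C')| = |Ob(C)| * |Ob(C')| = 7 * 10 = 70.
Therefore eta has 70 component morphisms.

70


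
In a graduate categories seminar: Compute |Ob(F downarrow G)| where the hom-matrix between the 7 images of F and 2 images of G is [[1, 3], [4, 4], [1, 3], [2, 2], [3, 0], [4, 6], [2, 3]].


Objects of (F downarrow G) are triples (a, b, h: F(a)->G(b)).
The count equals the sum of all entries in the hom-matrix.
sum(row 0) = 4
sum(row 1) = 8
sum(row 2) = 4
sum(row 3) = 4
sum(row 4) = 3
sum(row 5) = 10
sum(row 6) = 5
Grand total = 38

38


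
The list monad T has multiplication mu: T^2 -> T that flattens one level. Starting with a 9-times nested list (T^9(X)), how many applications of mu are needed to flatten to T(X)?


Each application of mu: T^2 -> T removes one layer of nesting.
Starting at depth 9 (i.e., T^9(X)), we need to reach T(X).
Number of mu applications = 9 - 1 = 8

8


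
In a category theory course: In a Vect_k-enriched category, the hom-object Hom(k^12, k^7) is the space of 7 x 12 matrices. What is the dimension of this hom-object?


In Vect-enriched categories, Hom(k^n, k^m) is the space of m x n matrices.
dim(Hom(k^12, k^7)) = 7 * 12 = 84

84


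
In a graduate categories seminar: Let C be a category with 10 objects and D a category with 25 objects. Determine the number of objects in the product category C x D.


The product category C x D has objects that are pairs (c, d).
Number of pairs = |Ob(C)| * |Ob(D)| = 10 * 25 = 250

250


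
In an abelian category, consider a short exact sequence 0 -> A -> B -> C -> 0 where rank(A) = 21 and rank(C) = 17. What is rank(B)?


For a short exact sequence 0 -> A -> B -> C -> 0,
rank is additive: rank(B) = rank(A) + rank(C).
rank(B) = 21 + 17 = 38

38


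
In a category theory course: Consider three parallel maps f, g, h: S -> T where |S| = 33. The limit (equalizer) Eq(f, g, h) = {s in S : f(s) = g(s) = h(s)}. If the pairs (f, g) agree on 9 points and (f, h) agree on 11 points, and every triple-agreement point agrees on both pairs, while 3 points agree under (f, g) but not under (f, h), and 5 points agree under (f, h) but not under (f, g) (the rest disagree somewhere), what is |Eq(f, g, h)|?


Eq(f, g, h) is the triple-agreement set: points in S where all three
maps take the same value. Using inclusion-exclusion on the pairwise data:
Pair (f, g) agrees on 9 points; pair (f, h) on 11 points.
Points agreeing under (f, g) but not (f, h) = 3; under (f, h) but not (f, g) = 5.
Triple-agreement = agreement-in-(f, g) minus points that agree under (f, g) but not (f, h):
|Eq(f, g, h)| = 9 - 3 = 6
(cross-check via (f, h): 11 - 5 = 6.)

6


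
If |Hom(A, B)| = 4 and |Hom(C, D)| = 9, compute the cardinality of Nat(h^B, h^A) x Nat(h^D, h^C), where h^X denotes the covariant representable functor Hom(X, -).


By the Yoneda lemma, Nat(h^B, h^A) is isomorphic to Hom(A, B),
so |Nat(h^B, h^A)| = |Hom(A, B)| and |Nat(h^D, h^C)| = |Hom(C, D)|.
|Hom(A, B)| = 4, |Hom(C, D)| = 9.
|Nat(h^B, h^A) x Nat(h^D, h^C)| = 4 * 9 = 36

36


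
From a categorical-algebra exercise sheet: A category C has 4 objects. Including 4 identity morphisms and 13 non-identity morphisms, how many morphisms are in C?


Each object has an identity morphism, giving 4 identities.
Adding the 13 non-identity morphisms:
Total = 4 + 13 = 17

17


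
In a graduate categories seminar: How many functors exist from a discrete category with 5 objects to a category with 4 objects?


A functor from a discrete category C to D is determined by
where each object maps. Each of the 5 objects of C can map
to any of the 4 objects of D independently.
Number of functors = 4^5 = 1024

1024


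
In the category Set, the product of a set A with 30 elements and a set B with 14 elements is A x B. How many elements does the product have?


In Set, the product A x B is the Cartesian product.
By the universal property, |A x B| = |A| * |B|.
|A x B| = 30 * 14 = 420

420


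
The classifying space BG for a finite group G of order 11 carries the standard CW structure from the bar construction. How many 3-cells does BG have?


In the bar-construction CW model of BG, the n-cells are indexed by
n-tuples [g_1|...|g_n] of non-identity elements of G (degenerate
simplices with some g_i = e do not contribute cells), so there are
(|G| - 1)^n n-cells.
For dim = 3 with |G| = 11:
cells = (11 - 1)^3 = 10^3 = 1000

1000


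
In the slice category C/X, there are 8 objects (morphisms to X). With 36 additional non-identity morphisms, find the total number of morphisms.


In the slice category C/X, objects are morphisms to X.
Identity morphisms: 8 (one per object of C/X).
Non-identity morphisms: 36.
Total = 8 + 36 = 44

44


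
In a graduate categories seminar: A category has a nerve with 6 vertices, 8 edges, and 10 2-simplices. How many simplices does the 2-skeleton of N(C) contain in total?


The 2-skeleton of the nerve N(C) consists of simplices in dimensions 0, 1, 2:
  |N(C)_0| = 6 (objects)
  |N(C)_1| = 8 (morphisms)
  |N(C)_2| = 10 (composable pairs)
Total = 6 + 8 + 10 = 24

24


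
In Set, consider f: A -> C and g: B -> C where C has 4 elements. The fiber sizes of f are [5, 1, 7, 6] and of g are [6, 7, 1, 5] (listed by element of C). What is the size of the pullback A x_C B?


The pullback A x_C B consists of pairs (a, b) with f(a) = g(b).
For each element c in C, the fiber product has |f^-1(c)| * |g^-1(c)| elements.
Summing over C: 5 * 6 + 1 * 7 + 7 * 1 + 6 * 5
= 30 + 7 + 7 + 30 = 74

74


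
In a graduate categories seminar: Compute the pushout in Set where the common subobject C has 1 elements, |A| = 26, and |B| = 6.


The pushout A +_C B identifies the images of C in A and B.
|A +_C B| = |A| + |B| - |C| (for injections).
= 26 + 6 - 1 = 31

31


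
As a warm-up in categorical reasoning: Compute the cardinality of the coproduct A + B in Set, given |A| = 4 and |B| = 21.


In Set, the coproduct A + B is the disjoint union.
|A + B| = |A| + |B| = 4 + 21 = 25

25


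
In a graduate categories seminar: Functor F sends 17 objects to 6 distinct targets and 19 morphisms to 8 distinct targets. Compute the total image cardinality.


The image of F consists of distinct objects and distinct morphisms.
|Im(F)| on objects = 6
|Im(F)| on morphisms = 8
Total image cardinality = 6 + 8 = 14

14


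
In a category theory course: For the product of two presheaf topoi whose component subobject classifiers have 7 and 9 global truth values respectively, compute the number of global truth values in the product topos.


In a product of presheaf topoi E_1 x E_2, the subobject classifier
is Omega = Omega_1 x Omega_2 (componentwise), so
|Omega(top)| = |Omega_1(top_1)| * |Omega_2(top_2)|.
= 7 * 9 = 63.

63


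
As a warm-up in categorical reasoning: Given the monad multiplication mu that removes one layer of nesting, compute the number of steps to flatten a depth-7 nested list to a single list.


Each application of mu: T^2 -> T removes one layer of nesting.
Starting at depth 7 (i.e., T^7(X)), we need to reach T(X).
Number of mu applications = 7 - 1 = 6

6


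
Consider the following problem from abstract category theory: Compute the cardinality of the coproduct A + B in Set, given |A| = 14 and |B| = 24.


In Set, the coproduct A + B is the disjoint union.
|A + B| = |A| + |B| = 14 + 24 = 38

38


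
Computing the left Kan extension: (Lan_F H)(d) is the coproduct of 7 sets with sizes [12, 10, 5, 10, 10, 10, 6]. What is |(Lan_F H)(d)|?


Pointwise, the left Kan extension (Lan_F H)(d) is the colimit, indexed
by the comma category (F downarrow d), of H composed with the
projection (F downarrow d) -> C. Here that colimit is given
as a coproduct (disjoint union) of sets, so its cardinality is the
sum of the sizes of the summands.
Coproduct of sets with sizes: 12 + 10 + 5 + 10 + 10 + 10 + 6
= 63

63


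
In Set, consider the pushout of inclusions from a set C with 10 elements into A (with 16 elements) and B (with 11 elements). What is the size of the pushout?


The pushout A +_C B identifies the images of C in A and B.
|A +_C B| = |A| + |B| - |C| (for injections).
= 16 + 11 - 10 = 17

17


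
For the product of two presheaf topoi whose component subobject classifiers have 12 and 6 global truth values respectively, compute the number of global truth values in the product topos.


In a product of presheaf topoi E_1 x E_2, the subobject classifier
is Omega = Omega_1 x Omega_2 (componentwise), so
|Omega(top)| = |Omega_1(top_1)| * |Omega_2(top_2)|.
= 12 * 6 = 72.

72


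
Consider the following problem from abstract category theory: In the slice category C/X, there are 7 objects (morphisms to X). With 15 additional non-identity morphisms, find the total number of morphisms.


In the slice category C/X, objects are morphisms to X.
Identity morphisms: 7 (one per object of C/X).
Non-identity morphisms: 15.
Total = 7 + 15 = 22

22


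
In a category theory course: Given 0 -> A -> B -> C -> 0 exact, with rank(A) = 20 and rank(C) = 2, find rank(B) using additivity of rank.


For a short exact sequence 0 -> A -> B -> C -> 0,
rank is additive: rank(B) = rank(A) + rank(C).
rank(B) = 20 + 2 = 22

22


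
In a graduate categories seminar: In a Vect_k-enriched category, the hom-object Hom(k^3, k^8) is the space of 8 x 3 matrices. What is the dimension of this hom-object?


In Vect-enriched categories, Hom(k^n, k^m) is the space of m x n matrices.
dim(Hom(k^3, k^8)) = 8 * 3 = 24

24


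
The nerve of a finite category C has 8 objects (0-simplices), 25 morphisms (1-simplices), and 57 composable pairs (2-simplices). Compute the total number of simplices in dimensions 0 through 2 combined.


The 2-skeleton of the nerve N(C) consists of simplices in dimensions 0, 1, 2:
  |N(C)_0| = 8 (objects)
  |N(C)_1| = 25 (morphisms)
  |N(C)_2| = 57 (composable pairs)
Total = 8 + 25 + 57 = 90

90


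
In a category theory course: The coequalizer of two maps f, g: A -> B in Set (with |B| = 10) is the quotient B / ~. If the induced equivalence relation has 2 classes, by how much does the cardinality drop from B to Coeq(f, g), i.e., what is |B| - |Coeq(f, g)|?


The coequalizer Coeq(f, g) = B / ~ has one element per equivalence class.
|B| = 10, |Coeq(f, g)| = 2.
|B| - |Coeq(f, g)| = 10 - 2 = 8.

8


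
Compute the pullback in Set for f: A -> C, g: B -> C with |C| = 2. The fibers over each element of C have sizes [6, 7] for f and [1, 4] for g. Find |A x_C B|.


The pullback A x_C B consists of pairs (a, b) with f(a) = g(b).
For each element c in C, the fiber product has |f^-1(c)| * |g^-1(c)| elements.
Summing over C: 6 * 1 + 7 * 4
= 6 + 28 = 34

34


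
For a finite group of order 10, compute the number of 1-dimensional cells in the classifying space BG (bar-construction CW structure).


In the bar-construction CW model of BG, the n-cells are indexed by
n-tuples [g_1|...|g_n] of non-identity elements of G (degenerate
simplices with some g_i = e do not contribute cells), so there are
(|G| - 1)^n n-cells.
For dim = 1 with |G| = 10:
cells = (10 - 1)^1 = 9^1 = 9

9


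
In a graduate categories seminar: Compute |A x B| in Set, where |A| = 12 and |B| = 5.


In Set, the product A x B is the Cartesian product.
By the universal property, |A x B| = |A| * |B|.
|A x B| = 12 * 5 = 60

60


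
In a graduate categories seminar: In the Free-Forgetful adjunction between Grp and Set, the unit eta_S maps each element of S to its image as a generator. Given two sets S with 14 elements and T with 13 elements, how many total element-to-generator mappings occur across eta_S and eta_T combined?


The unit eta_X: X -> U(F(X)) of the Free-Forgetful adjunction
maps each element of X to a generator of F(X). For X = S + T (disjoint
union in Set), |S + T| = |S| + |T|.
Total mappings = 14 + 13 = 27.

27


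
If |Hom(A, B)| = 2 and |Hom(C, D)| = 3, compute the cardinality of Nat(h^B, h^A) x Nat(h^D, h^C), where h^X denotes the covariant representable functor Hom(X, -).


By the Yoneda lemma, Nat(h^B, h^A) is isomorphic to Hom(A, B),
so |Nat(h^B, h^A)| = |Hom(A, B)| and |Nat(h^D, h^C)| = |Hom(C, D)|.
|Hom(A, B)| = 2, |Hom(C, D)| = 3.
|Nat(h^B, h^A) x Nat(h^D, h^C)| = 2 * 3 = 6

6


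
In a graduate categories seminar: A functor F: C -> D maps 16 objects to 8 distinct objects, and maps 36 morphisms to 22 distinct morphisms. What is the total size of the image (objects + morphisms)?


The image of F consists of distinct objects and distinct morphisms.
|Im(F)| on objects = 8
|Im(F)| on morphisms = 22
Total image cardinality = 8 + 22 = 30

30


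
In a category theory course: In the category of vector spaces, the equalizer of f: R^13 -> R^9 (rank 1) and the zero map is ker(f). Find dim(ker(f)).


The equalizer of f and the zero map is ker(f).
By the rank-nullity theorem: dim(ker(f)) = dim(domain) - rank(f).
dim(ker(f)) = 13 - 1 = 12

12


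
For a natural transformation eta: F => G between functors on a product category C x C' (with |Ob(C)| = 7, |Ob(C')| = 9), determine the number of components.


A natural transformation eta: F => G assigns one component morphism per
object of the domain category.
The domain is the product category C x C', so
|Ob(C x C')| = |Ob(C)| * |Ob(C')| = 7 * 9 = 63.
Therefore eta has 63 component morphisms.

63


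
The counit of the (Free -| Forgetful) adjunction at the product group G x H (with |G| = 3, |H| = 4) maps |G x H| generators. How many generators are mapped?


The counit epsilon_K: F(U(K)) -> K of the Free-Forgetful adjunction
maps |K| generators of F(U(K)) into K. For K = G x H (the product group),
|G x H| = |G| * |H|.
Total generators mapped = 3 * 4 = 12.

12


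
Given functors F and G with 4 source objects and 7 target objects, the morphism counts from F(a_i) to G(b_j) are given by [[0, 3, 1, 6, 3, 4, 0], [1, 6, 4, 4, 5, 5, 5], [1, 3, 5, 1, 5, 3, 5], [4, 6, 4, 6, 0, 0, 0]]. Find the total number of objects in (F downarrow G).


Objects of (F downarrow G) are triples (a, b, h: F(a)->G(b)).
The count equals the sum of all entries in the hom-matrix.
sum(row 0) = 17
sum(row 1) = 30
sum(row 2) = 23
sum(row 3) = 20
Grand total = 90

90


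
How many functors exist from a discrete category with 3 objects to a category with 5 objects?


A functor from a discrete category C to D is determined by
where each object maps. Each of the 3 objects of C can map
to any of the 5 objects of D independently.
Number of functors = 5^3 = 125

125


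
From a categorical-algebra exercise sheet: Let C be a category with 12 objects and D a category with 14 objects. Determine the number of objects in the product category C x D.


The product category C x D has objects that are pairs (c, d).
Number of pairs = |Ob(C)| * |Ob(D)| = 12 * 14 = 168

168


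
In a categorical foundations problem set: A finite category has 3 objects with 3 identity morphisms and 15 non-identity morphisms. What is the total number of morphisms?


Each object has an identity morphism, giving 3 identities.
Adding the 15 non-identity morphisms:
Total = 3 + 15 = 18

18


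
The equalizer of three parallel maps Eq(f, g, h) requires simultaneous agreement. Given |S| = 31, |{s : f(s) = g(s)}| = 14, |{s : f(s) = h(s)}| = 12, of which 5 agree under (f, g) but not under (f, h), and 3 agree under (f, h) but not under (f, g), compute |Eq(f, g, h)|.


Eq(f, g, h) is the triple-agreement set: points in S where all three
maps take the same value. Using inclusion-exclusion on the pairwise data:
Pair (f, g) agrees on 14 points; pair (f, h) on 12 points.
Points agreeing under (f, g) but not (f, h) = 5; under (f, h) but not (f, g) = 3.
Triple-agreement = agreement-in-(f, g) minus points that agree under (f, g) but not (f, h):
|Eq(f, g, h)| = 14 - 5 = 9
(cross-check via (f, h): 12 - 3 = 9.)

9


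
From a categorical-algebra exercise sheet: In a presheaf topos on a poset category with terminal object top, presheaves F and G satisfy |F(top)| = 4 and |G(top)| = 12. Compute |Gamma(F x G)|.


Global sections of a presheaf on a poset with terminal top satisfy
Gamma(H) ~ H(top). Presheaves admit pointwise products, so
(F x G)(top) = F(top) x G(top) (Cartesian product).
|Gamma(F x G)| = |F(top)| * |G(top)| = 4 * 12 = 48.

48


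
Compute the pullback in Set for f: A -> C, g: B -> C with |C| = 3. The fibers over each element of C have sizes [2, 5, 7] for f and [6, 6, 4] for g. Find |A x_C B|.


The pullback A x_C B consists of pairs (a, b) with f(a) = g(b).
For each element c in C, the fiber product has |f^-1(c)| * |g^-1(c)| elements.
Summing over C: 2 * 6 + 5 * 6 + 7 * 4
= 12 + 30 + 28 = 70

70


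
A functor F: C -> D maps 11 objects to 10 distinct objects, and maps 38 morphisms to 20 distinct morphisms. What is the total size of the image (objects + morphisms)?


The image of F consists of distinct objects and distinct morphisms.
|Im(F)| on objects = 10
|Im(F)| on morphisms = 20
Total image cardinality = 10 + 20 = 30

30


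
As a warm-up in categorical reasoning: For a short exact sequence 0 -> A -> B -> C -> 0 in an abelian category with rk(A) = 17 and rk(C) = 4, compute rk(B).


For a short exact sequence 0 -> A -> B -> C -> 0,
rank is additive: rank(B) = rank(A) + rank(C).
rank(B) = 17 + 4 = 21

21


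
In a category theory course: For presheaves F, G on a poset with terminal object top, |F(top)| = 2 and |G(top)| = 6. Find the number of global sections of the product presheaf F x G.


Global sections of a presheaf on a poset with terminal top satisfy
Gamma(H) ~ H(top). Presheaves admit pointwise products, so
(F x G)(top) = F(top) x G(top) (Cartesian product).
|Gamma(F x G)| = |F(top)| * |G(top)| = 2 * 6 = 12.

12


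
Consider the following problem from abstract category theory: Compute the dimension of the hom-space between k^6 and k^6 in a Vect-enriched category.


In Vect-enriched categories, Hom(k^n, k^m) is the space of m x n matrices.
dim(Hom(k^6, k^6)) = 6 * 6 = 36

36


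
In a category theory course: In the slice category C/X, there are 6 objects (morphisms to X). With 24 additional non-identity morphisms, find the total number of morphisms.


In the slice category C/X, objects are morphisms to X.
Identity morphisms: 6 (one per object of C/X).
Non-identity morphisms: 24.
Total = 6 + 24 = 30

30


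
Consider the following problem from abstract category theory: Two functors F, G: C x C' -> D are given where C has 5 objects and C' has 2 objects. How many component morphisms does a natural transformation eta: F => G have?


A natural transformation eta: F => G assigns one component morphism per
object of the domain category.
The domain is the product category C x C', so
|Ob(C x C')| = |Ob(C)| * |Ob(C')| = 5 * 2 = 10.
Therefore eta has 10 component morphisms.

10


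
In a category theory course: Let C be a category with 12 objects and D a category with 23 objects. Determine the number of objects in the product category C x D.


The product category C x D has objects that are pairs (c, d).
Number of pairs = |Ob(C)| * |Ob(D)| = 12 * 23 = 276

276


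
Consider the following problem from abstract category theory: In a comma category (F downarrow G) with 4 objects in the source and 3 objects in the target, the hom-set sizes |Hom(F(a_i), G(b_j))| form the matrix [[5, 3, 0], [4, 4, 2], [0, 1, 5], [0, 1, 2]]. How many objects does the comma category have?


Objects of (F downarrow G) are triples (a, b, h: F(a)->G(b)).
The count equals the sum of all entries in the hom-matrix.
sum(row 0) = 8
sum(row 1) = 10
sum(row 2) = 6
sum(row 3) = 3
Grand total = 27

27


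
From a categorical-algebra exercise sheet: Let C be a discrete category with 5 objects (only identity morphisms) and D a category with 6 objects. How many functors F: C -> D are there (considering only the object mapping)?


A functor from a discrete category C to D is determined by
where each object maps. Each of the 5 objects of C can map
to any of the 6 objects of D independently.
Number of functors = 6^5 = 7776

7776


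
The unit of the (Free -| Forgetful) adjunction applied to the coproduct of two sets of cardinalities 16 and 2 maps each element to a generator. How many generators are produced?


The unit eta_X: X -> U(F(X)) of the Free-Forgetful adjunction
maps each element of X to a generator of F(X). For X = S + T (disjoint
union in Set), |S + T| = |S| + |T|.
Total mappings = 16 + 2 = 18.

18


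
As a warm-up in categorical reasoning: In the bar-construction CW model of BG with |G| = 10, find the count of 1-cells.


In the bar-construction CW model of BG, the n-cells are indexed by
n-tuples [g_1|...|g_n] of non-identity elements of G (degenerate
simplices with some g_i = e do not contribute cells), so there are
(|G| - 1)^n n-cells.
For dim = 1 with |G| = 10:
cells = (10 - 1)^1 = 9^1 = 9

9


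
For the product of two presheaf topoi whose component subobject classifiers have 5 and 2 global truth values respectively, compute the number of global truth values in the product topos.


In a product of presheaf topoi E_1 x E_2, the subobject classifier
is Omega = Omega_1 x Omega_2 (componentwise), so
|Omega(top)| = |Omega_1(top_1)| * |Omega_2(top_2)|.
= 5 * 2 = 10.

10


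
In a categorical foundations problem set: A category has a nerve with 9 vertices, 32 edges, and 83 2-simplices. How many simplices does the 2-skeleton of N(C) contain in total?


The 2-skeleton of the nerve N(C) consists of simplices in dimensions 0, 1, 2:
  |N(C)_0| = 9 (objects)
  |N(C)_1| = 32 (morphisms)
  |N(C)_2| = 83 (composable pairs)
Total = 9 + 32 + 83 = 124

124


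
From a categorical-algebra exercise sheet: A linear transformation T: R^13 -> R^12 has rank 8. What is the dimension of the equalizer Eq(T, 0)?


The equalizer of f and the zero map is ker(f).
By the rank-nullity theorem: dim(ker(f)) = dim(domain) - rank(f).
dim(ker(f)) = 13 - 8 = 5

5


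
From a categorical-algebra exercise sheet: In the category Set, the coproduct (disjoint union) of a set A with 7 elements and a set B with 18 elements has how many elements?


In Set, the coproduct A + B is the disjoint union.
|A + B| = |A| + |B| = 7 + 18 = 25

25


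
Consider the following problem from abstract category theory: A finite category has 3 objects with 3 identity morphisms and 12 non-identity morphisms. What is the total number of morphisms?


Each object has an identity morphism, giving 3 identities.
Adding the 12 non-identity morphisms:
Total = 3 + 12 = 15

15


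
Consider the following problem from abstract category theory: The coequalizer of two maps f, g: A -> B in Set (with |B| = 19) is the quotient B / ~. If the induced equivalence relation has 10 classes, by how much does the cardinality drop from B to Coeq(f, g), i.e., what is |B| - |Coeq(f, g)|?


The coequalizer Coeq(f, g) = B / ~ has one element per equivalence class.
|B| = 19, |Coeq(f, g)| = 10.
|B| - |Coeq(f, g)| = 19 - 10 = 9.

9


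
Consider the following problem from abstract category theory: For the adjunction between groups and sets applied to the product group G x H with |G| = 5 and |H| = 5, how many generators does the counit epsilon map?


The counit epsilon_K: F(U(K)) -> K of the Free-Forgetful adjunction
maps |K| generators of F(U(K)) into K. For K = G x H (the product group),
|G x H| = |G| * |H|.
Total generators mapped = 5 * 5 = 25.

25


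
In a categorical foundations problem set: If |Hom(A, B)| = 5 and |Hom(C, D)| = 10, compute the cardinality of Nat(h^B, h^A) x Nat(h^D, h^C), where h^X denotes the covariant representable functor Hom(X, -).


By the Yoneda lemma, Nat(h^B, h^A) is isomorphic to Hom(A, B),
so |Nat(h^B, h^A)| = |Hom(A, B)| and |Nat(h^D, h^C)| = |Hom(C, D)|.
|Hom(A, B)| = 5, |Hom(C, D)| = 10.
|Nat(h^B, h^A) x Nat(h^D, h^C)| = 5 * 10 = 50

50


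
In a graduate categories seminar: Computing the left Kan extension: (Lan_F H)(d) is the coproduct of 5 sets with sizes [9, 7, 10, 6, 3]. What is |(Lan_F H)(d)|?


Pointwise, the left Kan extension (Lan_F H)(d) is the colimit, indexed
by the comma category (F downarrow d), of H composed with the
projection (F downarrow d) -> C. Here that colimit is given
as a coproduct (disjoint union) of sets, so its cardinality is the
sum of the sizes of the summands.
Coproduct of sets with sizes: 9 + 7 + 10 + 6 + 3
= 35

35


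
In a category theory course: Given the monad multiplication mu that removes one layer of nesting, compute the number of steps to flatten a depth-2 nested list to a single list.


Each application of mu: T^2 -> T removes one layer of nesting.
Starting at depth 2 (i.e., T^2(X)), we need to reach T(X).
Number of mu applications = 2 - 1 = 1

1


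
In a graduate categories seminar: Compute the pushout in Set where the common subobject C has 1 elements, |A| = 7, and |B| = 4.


The pushout A +_C B identifies the images of C in A and B.
|A +_C B| = |A| + |B| - |C| (for injections).
= 7 + 4 - 1 = 10

10


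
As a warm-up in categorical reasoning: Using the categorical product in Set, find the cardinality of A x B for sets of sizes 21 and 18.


In Set, the product A x B is the Cartesian product.
By the universal property, |A x B| = |A| * |B|.
|A x B| = 21 * 18 = 378

378


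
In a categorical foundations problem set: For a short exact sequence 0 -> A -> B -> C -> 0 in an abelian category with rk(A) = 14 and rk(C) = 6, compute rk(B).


For a short exact sequence 0 -> A -> B -> C -> 0,
rank is additive: rank(B) = rank(A) + rank(C).
rank(B) = 14 + 6 = 20

20


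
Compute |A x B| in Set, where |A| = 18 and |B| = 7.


In Set, the product A x B is the Cartesian product.
By the universal property, |A x B| = |A| * |B|.
|A x B| = 18 * 7 = 126

126


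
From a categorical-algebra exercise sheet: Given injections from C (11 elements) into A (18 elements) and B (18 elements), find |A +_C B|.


The pushout A +_C B identifies the images of C in A and B.
|A +_C B| = |A| + |B| - |C| (for injections).
= 18 + 18 - 11 = 25

25


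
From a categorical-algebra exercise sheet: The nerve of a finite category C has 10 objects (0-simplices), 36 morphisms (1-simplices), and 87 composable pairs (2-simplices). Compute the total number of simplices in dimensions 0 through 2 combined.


The 2-skeleton of the nerve N(C) consists of simplices in dimensions 0, 1, 2:
  |N(C)_0| = 10 (objects)
  |N(C)_1| = 36 (morphisms)
  |N(C)_2| = 87 (composable pairs)
Total = 10 + 36 + 87 = 133

133


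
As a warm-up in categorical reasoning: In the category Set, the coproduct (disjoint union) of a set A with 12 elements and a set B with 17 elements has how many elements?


In Set, the coproduct A + B is the disjoint union.
|A + B| = |A| + |B| = 12 + 17 = 29

29


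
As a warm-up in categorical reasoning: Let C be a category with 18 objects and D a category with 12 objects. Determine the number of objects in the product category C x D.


The product category C x D has objects that are pairs (c, d).
Number of pairs = |Ob(C)| * |Ob(D)| = 18 * 12 = 216

216


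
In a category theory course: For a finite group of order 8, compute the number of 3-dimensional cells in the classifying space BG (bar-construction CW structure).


In the bar-construction CW model of BG, the n-cells are indexed by
n-tuples [g_1|...|g_n] of non-identity elements of G (degenerate
simplices with some g_i = e do not contribute cells), so there are
(|G| - 1)^n n-cells.
For dim = 3 with |G| = 8:
cells = (8 - 1)^3 = 7^3 = 343

343


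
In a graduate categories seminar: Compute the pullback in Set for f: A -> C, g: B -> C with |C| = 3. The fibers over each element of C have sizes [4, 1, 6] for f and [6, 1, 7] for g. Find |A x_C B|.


The pullback A x_C B consists of pairs (a, b) with f(a) = g(b).
For each element c in C, the fiber product has |f^-1(c)| * |g^-1(c)| elements.
Summing over C: 4 * 6 + 1 * 1 + 6 * 7
= 24 + 1 + 42 = 67

67


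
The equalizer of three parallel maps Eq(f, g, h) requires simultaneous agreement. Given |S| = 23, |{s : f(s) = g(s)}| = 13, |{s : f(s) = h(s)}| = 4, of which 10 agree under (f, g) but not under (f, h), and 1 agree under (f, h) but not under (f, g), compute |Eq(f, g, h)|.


Eq(f, g, h) is the triple-agreement set: points in S where all three
maps take the same value. Using inclusion-exclusion on the pairwise data:
Pair (f, g) agrees on 13 points; pair (f, h) on 4 points.
Points agreeing under (f, g) but not (f, h) = 10; under (f, h) but not (f, g) = 1.
Triple-agreement = agreement-in-(f, g) minus points that agree under (f, g) but not (f, h):
|Eq(f, g, h)| = 13 - 10 = 3
(cross-check via (f, h): 4 - 1 = 3.)

3


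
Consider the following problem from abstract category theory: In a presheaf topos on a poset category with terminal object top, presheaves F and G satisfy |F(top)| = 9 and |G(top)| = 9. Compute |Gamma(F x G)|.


Global sections of a presheaf on a poset with terminal top satisfy
Gamma(H) ~ H(top). Presheaves admit pointwise products, so
(F x G)(top) = F(top) x G(top) (Cartesian product).
|Gamma(F x G)| = |F(top)| * |G(top)| = 9 * 9 = 81.

81


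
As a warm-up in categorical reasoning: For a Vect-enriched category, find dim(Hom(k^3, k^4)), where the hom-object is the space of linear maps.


In Vect-enriched categories, Hom(k^n, k^m) is the space of m x n matrices.
dim(Hom(k^3, k^4)) = 4 * 3 = 12

12


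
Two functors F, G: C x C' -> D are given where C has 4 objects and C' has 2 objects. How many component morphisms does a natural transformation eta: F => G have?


A natural transformation eta: F => G assigns one component morphism per
object of the domain category.
The domain is the product category C x C', so
|Ob(C x C')| = |Ob(C)| * |Ob(C')| = 4 * 2 = 8.
Therefore eta has 8 component morphisms.

8


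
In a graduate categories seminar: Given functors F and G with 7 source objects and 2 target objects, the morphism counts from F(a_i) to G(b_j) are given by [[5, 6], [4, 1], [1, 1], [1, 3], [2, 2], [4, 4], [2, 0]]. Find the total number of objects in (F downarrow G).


Objects of (F downarrow G) are triples (a, b, h: F(a)->G(b)).
The count equals the sum of all entries in the hom-matrix.
sum(row 0) = 11
sum(row 1) = 5
sum(row 2) = 2
sum(row 3) = 4
sum(row 4) = 4
sum(row 5) = 8
sum(row 6) = 2
Grand total = 36

36
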